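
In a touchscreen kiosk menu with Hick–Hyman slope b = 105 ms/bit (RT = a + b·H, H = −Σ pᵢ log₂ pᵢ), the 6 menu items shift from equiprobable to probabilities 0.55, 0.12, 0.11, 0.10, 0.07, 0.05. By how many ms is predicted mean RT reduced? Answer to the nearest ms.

The RT saving is b·ΔH. Equiprobable H₀ = log₂(6) = 2.5850 bits; with the given probabilities H = 2.0086 bits.
b·(H₀ − H) = 105 × (2.5850 − 2.0086) = 60.52 ms.

61 ms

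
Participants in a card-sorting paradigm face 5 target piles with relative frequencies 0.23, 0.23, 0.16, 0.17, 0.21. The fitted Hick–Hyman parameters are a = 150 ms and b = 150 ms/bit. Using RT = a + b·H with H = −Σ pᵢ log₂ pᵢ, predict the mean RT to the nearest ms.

496 ms

Entropy contributions −pᵢ log₂ pᵢ: 0.4877, 0.4877, 0.4230, 0.4346, 0.4728; sum H = 2.3058 bits.
RT = a + bH = 150 + 150·2.3058 = 495.86 ms.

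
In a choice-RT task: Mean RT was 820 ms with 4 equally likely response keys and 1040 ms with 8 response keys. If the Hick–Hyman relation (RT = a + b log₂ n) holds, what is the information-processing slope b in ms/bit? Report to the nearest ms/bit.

220 ms/bit

Slope: b = (1040 − 820) / (log₂ 8 − log₂ 4) = 220/1.0000 = 220 ms/bit.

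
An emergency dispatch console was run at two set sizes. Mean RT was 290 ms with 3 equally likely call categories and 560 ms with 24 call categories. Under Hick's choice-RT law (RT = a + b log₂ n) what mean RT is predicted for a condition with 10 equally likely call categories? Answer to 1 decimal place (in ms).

446.3 ms

With log₂ n on the abscissa the relation is linear; from the two conditions:
  b = (560 − 290) / (log₂ 24 − log₂ 3) = 270 / (4.5850 − 1.5850) = 90.000 ms/bit
  a = 290 − 90.000 × 1.5850 = 147.353 ms
Then RT(10) = 147.353 + 90.000 × log₂ 10 = 147.353 + 90.000 × 3.3219 ≈ 446.327 ms.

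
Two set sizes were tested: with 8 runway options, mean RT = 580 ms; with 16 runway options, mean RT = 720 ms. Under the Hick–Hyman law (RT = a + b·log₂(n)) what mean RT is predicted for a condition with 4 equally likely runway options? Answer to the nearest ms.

RT is linear in log₂ n, so two points fix the line:
  b = (720 − 580) / (log₂ 16 − log₂ 8) = 140 / (4 − 3) = 140 ms/bit
  a = 580 − 140 × 3 = 160 ms
Then RT(4) = 160 + 140 × log₂ 4 = 160 + 140 × 2 ≈ 440.000 ms.

440 ms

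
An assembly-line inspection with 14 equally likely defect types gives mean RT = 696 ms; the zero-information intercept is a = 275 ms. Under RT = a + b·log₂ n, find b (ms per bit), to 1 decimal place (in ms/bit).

110.6 ms/bit

log₂(14) = 3.8074 bits.
b = (RT − a)/log₂ n = (696 − 275) / 3.8074 = 110.575 ms/bit.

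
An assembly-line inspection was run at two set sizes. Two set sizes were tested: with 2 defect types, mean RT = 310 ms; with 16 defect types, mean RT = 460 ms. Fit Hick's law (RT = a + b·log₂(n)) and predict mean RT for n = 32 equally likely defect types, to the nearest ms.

Fit slope and intercept:
  b = (460 − 310) / (log₂ 16 − log₂ 2) = 150 / (4 − 1) = 50 ms/bit
  a = 310 − 50 × 1 = 260 ms
Then RT(32) = 260 + 50 × log₂ 32 = 260 + 50 × 5 ≈ 510.000 ms.

510 ms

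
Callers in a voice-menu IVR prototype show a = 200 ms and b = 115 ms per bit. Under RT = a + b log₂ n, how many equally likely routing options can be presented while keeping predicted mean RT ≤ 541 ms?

Information budget: (541 − 200)/115 = 2.9652 bits, so n ≤ 2^2.9652 = 7.809 → at most 7.

7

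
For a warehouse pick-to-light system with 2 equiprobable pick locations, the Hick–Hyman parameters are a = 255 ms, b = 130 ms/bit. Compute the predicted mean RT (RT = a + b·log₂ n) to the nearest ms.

385 ms

log₂(2) = 1 bits, so RT = 255 + 130 × 1 ≈ 385.000 ms.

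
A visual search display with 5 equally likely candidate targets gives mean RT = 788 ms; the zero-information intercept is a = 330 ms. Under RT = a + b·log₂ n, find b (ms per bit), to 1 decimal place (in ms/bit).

b = (788 − 330) / log₂(5) = 458 / 2.3219 = 197.250 ms/bit.

197.2 ms/bit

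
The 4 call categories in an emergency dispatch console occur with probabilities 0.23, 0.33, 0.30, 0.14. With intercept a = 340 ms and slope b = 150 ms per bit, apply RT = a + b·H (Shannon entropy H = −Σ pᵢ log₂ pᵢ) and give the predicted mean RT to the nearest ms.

630 ms

H = 0.23·log₂(1/0.23) + 0.33·log₂(1/0.33) + 0.30·log₂(1/0.30) + 0.14·log₂(1/0.14) = 1.9337 bits.
RT = 340 + 150 × 1.9337 = 630.05 ms.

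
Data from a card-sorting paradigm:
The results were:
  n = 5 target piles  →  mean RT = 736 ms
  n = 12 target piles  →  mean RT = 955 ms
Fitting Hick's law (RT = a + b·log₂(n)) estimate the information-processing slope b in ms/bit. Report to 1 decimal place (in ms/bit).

b = (RT₂ − RT₁)/(log₂ n₂ − log₂ n₁) = (955 − 736)/(3.5850 − 2.3219) = 173.392 ms/bit.

173.4 ms/bit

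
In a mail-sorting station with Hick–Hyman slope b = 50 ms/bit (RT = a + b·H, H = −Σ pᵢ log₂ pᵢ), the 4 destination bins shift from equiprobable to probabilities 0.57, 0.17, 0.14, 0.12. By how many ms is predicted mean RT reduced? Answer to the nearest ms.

The RT saving is b·ΔH. Equiprobable H₀ = log₂(4) = 2.0000 bits; with the given probabilities H = 1.6610 bits.
b·(H₀ − H) = 50 × (2.0000 − 1.6610) = 16.95 ms.

17 ms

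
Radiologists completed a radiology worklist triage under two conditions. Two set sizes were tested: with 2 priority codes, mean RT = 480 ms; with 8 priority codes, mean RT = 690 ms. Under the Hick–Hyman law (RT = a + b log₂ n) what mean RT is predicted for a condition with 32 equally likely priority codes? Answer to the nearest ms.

900 ms

Fit slope and intercept:
  b = (690 − 480) / (log₂ 8 − log₂ 2) = 210 / (3 − 1) = 105 ms/bit
  a = 480 − 105 × 1 = 375 ms
Then RT(32) = 375 + 105 × log₂ 32 = 375 + 105 × 5 ≈ 900.000 ms.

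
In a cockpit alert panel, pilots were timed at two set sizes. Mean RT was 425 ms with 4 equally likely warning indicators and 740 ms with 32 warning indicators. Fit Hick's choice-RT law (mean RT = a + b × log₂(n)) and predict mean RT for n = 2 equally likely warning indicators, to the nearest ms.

320 ms

With log₂ n on the abscissa the relation is linear; from the two conditions:
  b = (740 − 425) / (log₂ 32 − log₂ 4) = 315 / (5 − 2) = 105 ms/bit
  a = 425 − 105 × 2 = 215 ms
Then RT(2) = 215 + 105 × log₂ 2 = 215 + 105 × 1 ≈ 320.000 ms.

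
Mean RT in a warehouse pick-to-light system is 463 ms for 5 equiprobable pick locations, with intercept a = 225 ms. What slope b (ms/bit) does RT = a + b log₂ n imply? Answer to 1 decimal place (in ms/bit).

102.5 ms/bit

5 alternatives carry log₂ 5 = 2.3219 bits; the choice cost is 463 − 225 = 238 ms, so b = 238/2.3219 = 102.501 ms/bit.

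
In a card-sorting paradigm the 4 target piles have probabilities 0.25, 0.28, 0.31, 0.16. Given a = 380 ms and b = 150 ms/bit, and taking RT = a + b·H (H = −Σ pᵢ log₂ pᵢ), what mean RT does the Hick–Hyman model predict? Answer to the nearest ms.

674 ms

Entropy contributions −pᵢ log₂ pᵢ: 0.5000, 0.5142, 0.5238, 0.4230; sum H = 1.9610 bits.
RT = a + bH = 380 + 150·1.9610 = 674.15 ms.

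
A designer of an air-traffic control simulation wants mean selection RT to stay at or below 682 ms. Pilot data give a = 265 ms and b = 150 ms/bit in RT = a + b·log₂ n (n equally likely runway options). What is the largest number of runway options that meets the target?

150·log₂ n ≤ 682 − 265 = 417, giving log₂ n ≤ 2.7800 and n ≤ 6.869. The largest whole number is 6.

6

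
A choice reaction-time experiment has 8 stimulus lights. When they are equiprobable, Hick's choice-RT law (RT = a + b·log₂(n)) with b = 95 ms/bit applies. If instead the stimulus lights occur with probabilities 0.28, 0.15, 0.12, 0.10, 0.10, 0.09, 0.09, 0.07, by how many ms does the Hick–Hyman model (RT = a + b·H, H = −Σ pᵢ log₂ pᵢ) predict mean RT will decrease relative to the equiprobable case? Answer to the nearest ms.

14 ms

Equiprobable entropy H₀ = log₂ 8 = 3.0000 bits.
Skewed entropy H = −Σ pᵢ log₂ pᵢ = 2.8501 bits.
ΔRT = b·(H₀ − H) = 95 × 0.1499 = 14.24 ms.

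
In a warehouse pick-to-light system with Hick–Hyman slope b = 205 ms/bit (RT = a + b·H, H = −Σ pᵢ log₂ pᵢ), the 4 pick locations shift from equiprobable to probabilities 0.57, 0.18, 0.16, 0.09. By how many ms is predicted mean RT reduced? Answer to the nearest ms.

73 ms

Equiprobable entropy H₀ = log₂ 4 = 2.0000 bits.
Skewed entropy H = −Σ pᵢ log₂ pᵢ = 1.6432 bits.
ΔRT = b·(H₀ − H) = 205 × 0.3568 = 73.14 ms.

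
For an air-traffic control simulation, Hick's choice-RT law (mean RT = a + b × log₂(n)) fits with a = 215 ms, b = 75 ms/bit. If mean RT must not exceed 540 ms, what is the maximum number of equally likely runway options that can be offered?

20

Set 215 + 75·log₂ n ≤ 540 → log₂ n ≤ (540 − 215)/75 = 4.3333.
So n ≤ 2^4.3333 = 20.159; the largest integer n is 20.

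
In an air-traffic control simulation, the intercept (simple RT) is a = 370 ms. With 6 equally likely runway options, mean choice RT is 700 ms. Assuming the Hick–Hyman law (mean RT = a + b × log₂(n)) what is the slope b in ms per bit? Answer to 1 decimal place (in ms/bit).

127.7 ms/bit

6 alternatives carry log₂ 6 = 2.5850 bits; the choice cost is 700 − 370 = 330 ms, so b = 330/2.5850 = 127.661 ms/bit.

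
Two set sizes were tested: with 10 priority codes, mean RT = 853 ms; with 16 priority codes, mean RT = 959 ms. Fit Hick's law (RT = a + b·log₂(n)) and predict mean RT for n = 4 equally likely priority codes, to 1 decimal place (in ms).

646.3 ms

Fit slope and intercept:
  b = (959 − 853) / (log₂ 16 − log₂ 10) = 106 / (4 − 3.3219) = 156.326 ms/bit
  a = 853 − 156.326 × 3.3219 = 333.698 ms
Then RT(4) = 333.698 + 156.326 × log₂ 4 = 333.698 + 156.326 × 2 ≈ 646.349 ms.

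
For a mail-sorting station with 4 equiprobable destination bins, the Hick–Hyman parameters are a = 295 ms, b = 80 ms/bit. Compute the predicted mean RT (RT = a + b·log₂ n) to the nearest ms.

455 ms

log₂(4) = 2 bits, so RT = 295 + 80 × 2 ≈ 455.000 ms.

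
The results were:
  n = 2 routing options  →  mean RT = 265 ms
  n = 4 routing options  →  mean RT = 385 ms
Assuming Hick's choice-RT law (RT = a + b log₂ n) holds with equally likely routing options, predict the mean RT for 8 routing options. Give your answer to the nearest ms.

505 ms

Solve the two-equation system in a and b:
  b = (385 − 265) / (log₂ 4 − log₂ 2) = 120 / (2 − 1) = 120 ms/bit
  a = 265 − 120 × 1 = 145 ms
Then RT(8) = 145 + 120 × log₂ 8 = 145 + 120 × 3 ≈ 505.000 ms.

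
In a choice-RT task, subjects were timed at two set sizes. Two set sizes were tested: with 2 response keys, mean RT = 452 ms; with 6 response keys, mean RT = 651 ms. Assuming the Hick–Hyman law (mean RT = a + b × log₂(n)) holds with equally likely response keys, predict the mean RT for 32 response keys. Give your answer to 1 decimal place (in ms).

954.2 ms

Solve the two-equation system in a and b:
  b = (651 − 452) / (log₂ 6 − log₂ 2) = 199 / (2.5850 − 1) = 125.555 ms/bit
  a = 452 − 125.555 × 1 = 326.445 ms
Then RT(32) = 326.445 + 125.555 × log₂ 32 = 326.445 + 125.555 × 5 ≈ 954.220 ms.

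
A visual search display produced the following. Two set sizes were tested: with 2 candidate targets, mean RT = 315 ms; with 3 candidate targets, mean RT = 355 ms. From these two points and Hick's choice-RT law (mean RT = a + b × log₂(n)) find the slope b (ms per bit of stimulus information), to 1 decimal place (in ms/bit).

b = (RT₂ − RT₁)/(log₂ n₂ − log₂ n₁) = (355 − 315)/(1.5850 − 1) = 68.380 ms/bit.

68.4 ms/bit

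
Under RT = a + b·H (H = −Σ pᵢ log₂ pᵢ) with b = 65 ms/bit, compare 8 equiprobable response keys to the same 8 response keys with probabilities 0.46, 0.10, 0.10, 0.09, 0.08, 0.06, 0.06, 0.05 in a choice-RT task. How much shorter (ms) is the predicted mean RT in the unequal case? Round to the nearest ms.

33 ms

The RT saving is b·ΔH. Equiprobable H₀ = log₂(8) = 3.0000 bits; with the given probabilities H = 2.4870 bits.
b·(H₀ − H) = 65 × (3.0000 − 2.4870) = 33.34 ms.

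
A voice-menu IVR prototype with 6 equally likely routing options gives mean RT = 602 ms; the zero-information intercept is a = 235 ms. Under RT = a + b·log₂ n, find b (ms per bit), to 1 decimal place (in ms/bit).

142.0 ms/bit

log₂(6) = 2.5850 bits.
b = (RT − a)/log₂ n = (602 − 235) / 2.5850 = 141.975 ms/bit.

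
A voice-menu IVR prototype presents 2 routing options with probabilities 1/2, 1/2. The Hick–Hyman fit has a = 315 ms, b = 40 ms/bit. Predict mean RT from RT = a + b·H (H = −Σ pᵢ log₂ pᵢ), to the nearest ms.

H = −Σ pᵢ log₂ pᵢ = 0.5·1 + 0.5·1 = 1.000 bits.
RT = 315 + 40 × 1.000 = 355.00 ms.

355 ms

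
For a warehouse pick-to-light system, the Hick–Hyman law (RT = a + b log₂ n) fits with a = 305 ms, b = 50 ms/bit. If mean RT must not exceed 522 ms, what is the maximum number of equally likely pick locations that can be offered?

20

Set 305 + 50·log₂ n ≤ 522 → log₂ n ≤ (522 − 305)/50 = 4.3400.
So n ≤ 2^4.3400 = 20.252; the largest integer n is 20.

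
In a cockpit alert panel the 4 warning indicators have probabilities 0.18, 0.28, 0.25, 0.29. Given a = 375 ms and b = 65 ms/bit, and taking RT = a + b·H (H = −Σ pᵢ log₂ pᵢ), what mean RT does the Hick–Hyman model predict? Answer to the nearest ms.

Entropy contributions −pᵢ log₂ pᵢ: 0.4453, 0.5142, 0.5000, 0.5179; sum H = 1.9774 bits.
RT = a + bH = 375 + 65·1.9774 = 503.53 ms.

504 ms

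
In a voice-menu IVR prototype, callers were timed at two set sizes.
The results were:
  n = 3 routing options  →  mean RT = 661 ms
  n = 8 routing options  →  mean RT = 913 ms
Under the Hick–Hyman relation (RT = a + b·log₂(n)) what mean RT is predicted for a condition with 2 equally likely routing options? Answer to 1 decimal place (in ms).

556.8 ms

Fit slope and intercept:
  b = (913 − 661) / (log₂ 8 − log₂ 3) = 252 / (3 − 1.5850) = 178.087 ms/bit
  a = 661 − 178.087 × 1.5850 = 378.739 ms
Then RT(2) = 378.739 + 178.087 × log₂ 2 = 378.739 + 178.087 × 1 ≈ 556.826 ms.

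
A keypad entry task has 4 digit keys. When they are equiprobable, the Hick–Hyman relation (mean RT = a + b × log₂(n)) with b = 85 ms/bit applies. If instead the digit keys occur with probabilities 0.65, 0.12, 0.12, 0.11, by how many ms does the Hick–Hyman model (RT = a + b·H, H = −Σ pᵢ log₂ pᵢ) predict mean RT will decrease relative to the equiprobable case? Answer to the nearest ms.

43 ms

The RT saving is b·ΔH. Equiprobable H₀ = log₂(4) = 2.0000 bits; with the given probabilities H = 1.4884 bits.
b·(H₀ − H) = 85 × (2.0000 − 1.4884) = 43.49 ms.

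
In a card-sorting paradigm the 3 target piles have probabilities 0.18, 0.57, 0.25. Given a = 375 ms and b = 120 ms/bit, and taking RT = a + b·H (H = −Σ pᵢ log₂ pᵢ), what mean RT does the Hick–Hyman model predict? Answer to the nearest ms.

Entropy contributions −pᵢ log₂ pᵢ: 0.4453, 0.4623, 0.5000; sum H = 1.4076 bits.
RT = a + bH = 375 + 120·1.4076 = 543.91 ms.

544 ms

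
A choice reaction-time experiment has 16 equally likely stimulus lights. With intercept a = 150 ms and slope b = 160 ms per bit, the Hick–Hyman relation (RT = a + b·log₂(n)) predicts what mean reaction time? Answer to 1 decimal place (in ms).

790.0 ms

log₂(16) = 4 bits, so RT = 150 + 160 × 4 ≈ 790.000 ms.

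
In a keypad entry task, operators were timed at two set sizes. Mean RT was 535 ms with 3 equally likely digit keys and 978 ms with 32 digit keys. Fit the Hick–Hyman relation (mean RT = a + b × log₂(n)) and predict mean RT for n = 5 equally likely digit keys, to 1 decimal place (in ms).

Solve the two-equation system in a and b:
  b = (978 − 535) / (log₂ 32 − log₂ 3) = 443 / (5 − 1.5850) = 129.720 ms/bit
  a = 535 − 129.720 × 1.5850 = 329.398 ms
Then RT(5) = 329.398 + 129.720 × log₂ 5 = 329.398 + 129.720 × 2.3219 ≈ 630.599 ms.

630.6 ms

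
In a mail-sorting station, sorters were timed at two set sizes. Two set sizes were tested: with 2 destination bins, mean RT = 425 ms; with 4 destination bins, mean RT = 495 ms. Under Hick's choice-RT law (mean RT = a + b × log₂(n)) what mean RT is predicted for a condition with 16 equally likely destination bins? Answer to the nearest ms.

635 ms

RT is linear in log₂ n, so two points fix the line:
  b = (495 − 425) / (log₂ 4 − log₂ 2) = 70 / (2 − 1) = 70 ms/bit
  a = 425 − 70 × 1 = 355 ms
Then RT(16) = 355 + 70 × log₂ 16 = 355 + 70 × 4 ≈ 635.000 ms.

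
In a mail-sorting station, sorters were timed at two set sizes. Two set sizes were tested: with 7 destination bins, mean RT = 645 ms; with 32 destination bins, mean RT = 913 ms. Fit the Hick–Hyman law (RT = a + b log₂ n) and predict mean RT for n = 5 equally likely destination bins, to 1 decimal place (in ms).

Solve the two-equation system in a and b:
  b = (913 − 645) / (log₂ 32 − log₂ 7) = 268 / (5 − 2.8074) = 122.227 ms/bit
  a = 645 − 122.227 × 2.8074 = 301.866 ms
Then RT(5) = 301.866 + 122.227 × log₂ 5 = 301.866 + 122.227 × 2.3219 ≈ 585.668 ms.

585.7 ms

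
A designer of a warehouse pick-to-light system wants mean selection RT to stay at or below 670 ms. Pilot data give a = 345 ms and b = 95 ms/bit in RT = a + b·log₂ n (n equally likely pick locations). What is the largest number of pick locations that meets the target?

10

95·log₂ n ≤ 670 − 345 = 325, giving log₂ n ≤ 3.4211 and n ≤ 10.711. The largest whole number is 10.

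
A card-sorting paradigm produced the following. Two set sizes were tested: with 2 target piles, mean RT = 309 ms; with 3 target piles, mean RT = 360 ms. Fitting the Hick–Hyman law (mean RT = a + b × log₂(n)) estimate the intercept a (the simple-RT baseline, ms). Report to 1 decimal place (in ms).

Slope: b = (360 − 309) / (log₂ 3 − log₂ 2) = 51/0.5850 = 87.185 ms/bit.
Intercept: a = 309 − 87.185·log₂(2) = 221.815 ms.

221.8 ms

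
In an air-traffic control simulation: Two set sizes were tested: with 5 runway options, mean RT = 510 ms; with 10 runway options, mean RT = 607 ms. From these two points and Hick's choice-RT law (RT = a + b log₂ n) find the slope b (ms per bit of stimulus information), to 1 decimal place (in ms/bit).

97.0 ms/bit

Slope: b = (607 − 510) / (log₂ 10 − log₂ 5) = 97/1.0000 = 97.000 ms/bit.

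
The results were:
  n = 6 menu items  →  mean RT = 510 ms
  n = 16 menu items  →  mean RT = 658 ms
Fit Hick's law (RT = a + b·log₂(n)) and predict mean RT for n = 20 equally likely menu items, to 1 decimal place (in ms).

691.7 ms

With log₂ n on the abscissa the relation is linear; from the two conditions:
  b = (658 − 510) / (log₂ 16 − log₂ 6) = 148 / (4 − 2.5850) = 104.591 ms/bit
  a = 510 − 104.591 × 2.5850 = 239.637 ms
Then RT(20) = 239.637 + 104.591 × log₂ 20 = 239.637 + 104.591 × 4.3219 ≈ 691.671 ms.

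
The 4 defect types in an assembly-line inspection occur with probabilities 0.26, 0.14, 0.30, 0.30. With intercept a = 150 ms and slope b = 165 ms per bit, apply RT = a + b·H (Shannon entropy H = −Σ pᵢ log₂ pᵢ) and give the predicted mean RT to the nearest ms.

H = 0.26·log₂(1/0.26) + 0.14·log₂(1/0.14) + 0.30·log₂(1/0.30) + 0.30·log₂(1/0.30) = 1.9446 bits.
RT = 150 + 165 × 1.9446 = 470.86 ms.

471 ms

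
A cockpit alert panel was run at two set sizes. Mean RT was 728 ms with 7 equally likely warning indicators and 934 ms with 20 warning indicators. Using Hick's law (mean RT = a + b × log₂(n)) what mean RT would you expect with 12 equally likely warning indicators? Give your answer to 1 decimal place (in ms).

Solve the two-equation system in a and b:
  b = (934 − 728) / (log₂ 20 − log₂ 7) = 206 / (4.3219 − 2.8074) = 136.012 ms/bit
  a = 728 − 136.012 × 2.8074 = 346.166 ms
Then RT(12) = 346.166 + 136.012 × log₂ 12 = 346.166 + 136.012 × 3.5850 ≈ 833.764 ms.

833.8 ms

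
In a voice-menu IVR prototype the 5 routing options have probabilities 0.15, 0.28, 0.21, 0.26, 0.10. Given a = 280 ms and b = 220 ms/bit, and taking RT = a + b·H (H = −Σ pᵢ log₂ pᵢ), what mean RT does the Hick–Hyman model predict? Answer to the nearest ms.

772 ms

H = 0.15·log₂(1/0.15) + 0.28·log₂(1/0.28) + 0.21·log₂(1/0.21) + 0.26·log₂(1/0.26) + 0.10·log₂(1/0.10) = 2.2351 bits.
RT = 280 + 220 × 2.2351 = 771.72 ms.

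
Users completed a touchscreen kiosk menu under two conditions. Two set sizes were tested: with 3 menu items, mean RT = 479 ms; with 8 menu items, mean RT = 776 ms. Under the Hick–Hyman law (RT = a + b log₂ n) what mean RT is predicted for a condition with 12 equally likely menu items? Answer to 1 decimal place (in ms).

898.8 ms

Solve the two-equation system in a and b:
  b = (776 − 479) / (log₂ 8 − log₂ 3) = 297 / (3 − 1.5850) = 209.888 ms/bit
  a = 479 − 209.888 × 1.5850 = 146.335 ms
Then RT(12) = 146.335 + 209.888 × log₂ 12 = 146.335 + 209.888 × 3.5850 ≈ 898.777 ms.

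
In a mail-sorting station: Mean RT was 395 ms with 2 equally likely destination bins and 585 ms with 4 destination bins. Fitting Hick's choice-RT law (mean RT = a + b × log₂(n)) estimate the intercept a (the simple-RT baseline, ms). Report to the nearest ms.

b = (RT₂ − RT₁)/(log₂ n₂ − log₂ n₁) = (585 − 395)/(2 − 1) = 190 ms/bit.
a = RT₁ − b·log₂ n₁ = 395 − 190 × 1 = 205.000 ms.

205 ms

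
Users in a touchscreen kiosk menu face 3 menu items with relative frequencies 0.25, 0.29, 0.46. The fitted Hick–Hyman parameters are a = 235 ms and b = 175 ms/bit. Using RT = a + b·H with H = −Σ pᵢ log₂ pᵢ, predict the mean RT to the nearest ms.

503 ms

Entropy contributions −pᵢ log₂ pᵢ: 0.5000, 0.5179, 0.5153; sum H = 1.5332 bits.
RT = a + bH = 235 + 175·1.5332 = 503.32 ms.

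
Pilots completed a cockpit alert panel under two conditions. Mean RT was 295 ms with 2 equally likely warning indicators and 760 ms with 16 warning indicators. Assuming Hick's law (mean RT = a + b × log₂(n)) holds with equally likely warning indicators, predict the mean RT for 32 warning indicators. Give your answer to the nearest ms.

915 ms

With log₂ n on the abscissa the relation is linear; from the two conditions:
  b = (760 − 295) / (log₂ 16 − log₂ 2) = 465 / (4 − 1) = 155 ms/bit
  a = 295 − 155 × 1 = 140 ms
Then RT(32) = 140 + 155 × log₂ 32 = 140 + 155 × 5 ≈ 915.000 ms.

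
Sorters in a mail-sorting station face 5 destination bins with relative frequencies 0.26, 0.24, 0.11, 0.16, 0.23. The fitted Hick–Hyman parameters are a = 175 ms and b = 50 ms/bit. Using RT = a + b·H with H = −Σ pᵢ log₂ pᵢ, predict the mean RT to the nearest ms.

Entropy contributions −pᵢ log₂ pᵢ: 0.5053, 0.4941, 0.3503, 0.4230, 0.4877; sum H = 2.2604 bits.
RT = a + bH = 175 + 50·2.2604 = 288.02 ms.

288 ms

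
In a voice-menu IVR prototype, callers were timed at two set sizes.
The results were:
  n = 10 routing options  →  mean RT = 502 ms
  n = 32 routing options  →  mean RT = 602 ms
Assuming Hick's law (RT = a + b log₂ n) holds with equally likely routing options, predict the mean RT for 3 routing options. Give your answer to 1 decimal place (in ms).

398.5 ms

Solve the two-equation system in a and b:
  b = (602 − 502) / (log₂ 32 − log₂ 10) = 100 / (5 − 3.3219) = 59.592 ms/bit
  a = 502 − 59.592 × 3.3219 = 304.039 ms
Then RT(3) = 304.039 + 59.592 × log₂ 3 = 304.039 + 59.592 × 1.5850 ≈ 398.490 ms.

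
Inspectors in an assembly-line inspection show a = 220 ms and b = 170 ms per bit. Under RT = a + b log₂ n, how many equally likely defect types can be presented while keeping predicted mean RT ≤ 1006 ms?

24

Set 220 + 170·log₂ n ≤ 1006 → log₂ n ≤ (1006 − 220)/170 = 4.6235.
So n ≤ 2^4.6235 = 24.650; the largest integer n is 24.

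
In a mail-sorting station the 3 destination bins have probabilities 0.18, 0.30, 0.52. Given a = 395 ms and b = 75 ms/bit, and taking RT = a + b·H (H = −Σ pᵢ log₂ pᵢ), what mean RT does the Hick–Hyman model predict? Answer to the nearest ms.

504 ms

H = 0.18·log₂(1/0.18) + 0.30·log₂(1/0.30) + 0.52·log₂(1/0.52) = 1.4570 bits.
RT = 395 + 75 × 1.4570 = 504.27 ms.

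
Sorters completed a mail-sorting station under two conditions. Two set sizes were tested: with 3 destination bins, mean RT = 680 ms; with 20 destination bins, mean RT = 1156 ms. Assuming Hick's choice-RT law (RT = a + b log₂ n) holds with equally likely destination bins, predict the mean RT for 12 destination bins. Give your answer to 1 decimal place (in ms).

1027.8 ms

Fit slope and intercept:
  b = (1156 − 680) / (log₂ 20 − log₂ 3) = 476 / (4.3219 − 1.5850) = 173.915 ms/bit
  a = 680 − 173.915 × 1.5850 = 404.351 ms
Then RT(12) = 404.351 + 173.915 × log₂ 12 = 404.351 + 173.915 × 3.5850 ≈ 1027.830 ms.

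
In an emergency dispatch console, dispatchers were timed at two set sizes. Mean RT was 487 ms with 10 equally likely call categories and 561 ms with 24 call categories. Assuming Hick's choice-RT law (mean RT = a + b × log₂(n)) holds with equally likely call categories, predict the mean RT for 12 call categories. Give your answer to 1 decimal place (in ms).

502.4 ms

With log₂ n on the abscissa the relation is linear; from the two conditions:
  b = (561 − 487) / (log₂ 24 − log₂ 10) = 74 / (4.5850 − 3.3219) = 58.589 ms/bit
  a = 487 − 58.589 × 3.3219 = 292.371 ms
Then RT(12) = 292.371 + 58.589 × log₂ 12 = 292.371 + 58.589 × 3.5850 ≈ 502.411 ms.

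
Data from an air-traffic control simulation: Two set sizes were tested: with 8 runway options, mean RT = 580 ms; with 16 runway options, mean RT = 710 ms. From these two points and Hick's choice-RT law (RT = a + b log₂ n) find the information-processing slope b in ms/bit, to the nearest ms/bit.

The slope on a log₂ axis is (710 − 580) / (4 − 3) = 130 ms/bit.

130 ms/bit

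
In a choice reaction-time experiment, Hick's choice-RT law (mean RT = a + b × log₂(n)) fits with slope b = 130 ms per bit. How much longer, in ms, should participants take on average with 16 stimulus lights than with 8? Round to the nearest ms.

Only the slope matters, since a is common to both: ΔRT = b·log₂(n₂/n₁).
log₂(16) − log₂(8) = log₂(16/8) = log₂(2) = 1.
ΔRT = 130 × 1.0000 = 130.000 ms.

130 ms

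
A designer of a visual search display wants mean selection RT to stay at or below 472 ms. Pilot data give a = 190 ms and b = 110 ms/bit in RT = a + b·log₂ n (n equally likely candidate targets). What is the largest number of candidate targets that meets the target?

5

Set 190 + 110·log₂ n ≤ 472 → log₂ n ≤ (472 − 190)/110 = 2.5636.
So n ≤ 2^2.5636 = 5.912; the largest integer n is 5.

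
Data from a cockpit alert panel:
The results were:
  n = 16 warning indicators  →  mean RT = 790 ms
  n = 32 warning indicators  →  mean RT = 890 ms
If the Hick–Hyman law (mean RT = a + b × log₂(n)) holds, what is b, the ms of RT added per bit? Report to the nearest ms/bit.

100 ms/bit

Slope: b = (890 − 790) / (log₂ 32 − log₂ 16) = 100/1.0000 = 100 ms/bit.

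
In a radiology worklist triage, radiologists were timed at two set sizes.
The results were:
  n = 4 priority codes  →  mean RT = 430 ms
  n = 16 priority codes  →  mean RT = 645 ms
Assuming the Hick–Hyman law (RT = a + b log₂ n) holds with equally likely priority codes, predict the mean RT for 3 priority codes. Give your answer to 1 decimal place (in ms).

385.4 ms

With log₂ n on the abscissa the relation is linear; from the two conditions:
  b = (645 − 430) / (log₂ 16 − log₂ 4) = 215 / (4 − 2) = 107.500 ms/bit
  a = 430 − 107.500 × 2 = 215.000 ms
Then RT(3) = 215.000 + 107.500 × log₂ 3 = 215.000 + 107.500 × 1.5850 ≈ 385.383 ms.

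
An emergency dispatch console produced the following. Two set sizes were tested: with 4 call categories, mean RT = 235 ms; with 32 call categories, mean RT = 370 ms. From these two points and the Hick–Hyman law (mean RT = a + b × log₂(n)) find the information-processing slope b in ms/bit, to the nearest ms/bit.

b = (RT₂ − RT₁)/(log₂ n₂ − log₂ n₁) = (370 − 235)/(5 − 2) = 45 ms/bit.

45 ms/bit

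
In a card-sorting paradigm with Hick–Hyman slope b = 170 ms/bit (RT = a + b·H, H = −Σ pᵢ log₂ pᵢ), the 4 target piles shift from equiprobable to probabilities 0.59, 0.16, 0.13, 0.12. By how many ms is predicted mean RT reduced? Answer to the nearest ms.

The RT saving is b·ΔH. Equiprobable H₀ = log₂(4) = 2.0000 bits; with the given probabilities H = 1.6218 bits.
b·(H₀ − H) = 170 × (2.0000 − 1.6218) = 64.29 ms.

64 ms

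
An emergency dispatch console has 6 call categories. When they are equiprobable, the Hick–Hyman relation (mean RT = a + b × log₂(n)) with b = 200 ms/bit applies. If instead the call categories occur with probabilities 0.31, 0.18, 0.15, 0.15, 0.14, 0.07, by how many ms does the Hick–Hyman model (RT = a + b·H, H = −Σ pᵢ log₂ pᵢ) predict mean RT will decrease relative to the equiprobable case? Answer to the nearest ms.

Equiprobable entropy H₀ = log₂ 6 = 2.5850 bits.
Skewed entropy H = −Σ pᵢ log₂ pᵢ = 2.4559 bits.
ΔRT = b·(H₀ − H) = 200 × 0.1291 = 25.82 ms.

26 ms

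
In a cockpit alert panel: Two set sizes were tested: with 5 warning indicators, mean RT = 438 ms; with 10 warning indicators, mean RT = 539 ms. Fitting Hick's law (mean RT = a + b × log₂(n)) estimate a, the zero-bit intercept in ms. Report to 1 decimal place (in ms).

Slope: b = (539 − 438) / (log₂ 10 − log₂ 5) = 101/1.0000 = 101.000 ms/bit.
Intercept: a = 438 − 101.000·log₂(5) = 203.485 ms.

203.5 ms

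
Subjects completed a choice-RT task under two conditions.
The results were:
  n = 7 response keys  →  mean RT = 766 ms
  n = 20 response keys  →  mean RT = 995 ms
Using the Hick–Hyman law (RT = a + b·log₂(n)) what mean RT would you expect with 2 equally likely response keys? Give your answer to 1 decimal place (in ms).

492.7 ms

Solve the two-equation system in a and b:
  b = (995 − 766) / (log₂ 20 − log₂ 7) = 229 / (4.3219 − 2.8074) = 151.198 ms/bit
  a = 766 − 151.198 × 2.8074 = 341.534 ms
Then RT(2) = 341.534 + 151.198 × log₂ 2 = 341.534 + 151.198 × 1 ≈ 492.732 ms.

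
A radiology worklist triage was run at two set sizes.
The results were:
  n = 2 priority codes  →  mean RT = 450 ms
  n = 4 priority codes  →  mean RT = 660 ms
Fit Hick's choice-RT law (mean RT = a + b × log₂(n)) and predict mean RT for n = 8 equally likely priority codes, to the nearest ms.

870 ms

Solve the two-equation system in a and b:
  b = (660 − 450) / (log₂ 4 − log₂ 2) = 210 / (2 − 1) = 210 ms/bit
  a = 450 − 210 × 1 = 240 ms
Then RT(8) = 240 + 210 × log₂ 8 = 240 + 210 × 3 ≈ 870.000 ms.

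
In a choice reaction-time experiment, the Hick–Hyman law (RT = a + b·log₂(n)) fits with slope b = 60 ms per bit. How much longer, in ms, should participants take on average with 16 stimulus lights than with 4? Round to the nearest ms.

Only the slope matters, since a is common to both: ΔRT = b·log₂(n₂/n₁).
log₂(16) − log₂(4) = log₂(16/4) = log₂(4) = 2.
ΔRT = 60 × 2.0000 = 120.000 ms.

120 ms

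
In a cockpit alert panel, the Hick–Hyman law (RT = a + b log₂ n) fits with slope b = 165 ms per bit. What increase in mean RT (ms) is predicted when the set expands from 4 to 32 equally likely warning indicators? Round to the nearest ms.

ΔRT = (a + b log₂ n₂) − (a + b log₂ n₁) = b·(log₂ n₂ − log₂ n₁).
log₂(32) − log₂(4) = log₂(32/4) = log₂(8) = 3.
ΔRT = 165 × 3.0000 = 495.000 ms.

495 ms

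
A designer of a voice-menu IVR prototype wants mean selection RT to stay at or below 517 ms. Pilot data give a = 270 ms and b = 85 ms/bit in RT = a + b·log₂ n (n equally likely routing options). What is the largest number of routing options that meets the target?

85·log₂ n ≤ 517 − 270 = 247, giving log₂ n ≤ 2.9059 and n ≤ 7.495. The largest whole number is 7.

7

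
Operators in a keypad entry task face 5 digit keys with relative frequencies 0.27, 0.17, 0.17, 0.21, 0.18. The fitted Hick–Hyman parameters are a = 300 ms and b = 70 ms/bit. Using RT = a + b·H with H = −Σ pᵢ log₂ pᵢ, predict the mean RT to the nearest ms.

461 ms

H = 0.27·log₂(1/0.27) + 0.17·log₂(1/0.17) + 0.17·log₂(1/0.17) + 0.21·log₂(1/0.21) + 0.18·log₂(1/0.18) = 2.2973 bits.
RT = 300 + 70 × 2.2973 = 460.81 ms.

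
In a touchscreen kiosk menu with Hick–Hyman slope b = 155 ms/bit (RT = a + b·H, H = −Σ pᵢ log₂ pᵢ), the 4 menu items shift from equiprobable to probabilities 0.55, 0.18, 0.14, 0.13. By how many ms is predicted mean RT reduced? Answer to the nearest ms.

Equiprobable entropy H₀ = log₂ 4 = 2.0000 bits.
Skewed entropy H = −Σ pᵢ log₂ pᵢ = 1.6994 bits.
ΔRT = b·(H₀ − H) = 155 × 0.3006 = 46.59 ms.

47 ms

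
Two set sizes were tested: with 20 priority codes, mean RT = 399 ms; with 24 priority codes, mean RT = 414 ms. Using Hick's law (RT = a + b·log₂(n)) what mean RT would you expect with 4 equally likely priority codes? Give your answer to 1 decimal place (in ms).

With log₂ n on the abscissa the relation is linear; from the two conditions:
  b = (414 − 399) / (log₂ 24 − log₂ 20) = 15 / (4.5850 − 4.3219) = 57.027 ms/bit
  a = 399 − 57.027 × 4.3219 = 152.534 ms
Then RT(4) = 152.534 + 57.027 × log₂ 4 = 152.534 + 57.027 × 2 ≈ 266.588 ms.

266.6 ms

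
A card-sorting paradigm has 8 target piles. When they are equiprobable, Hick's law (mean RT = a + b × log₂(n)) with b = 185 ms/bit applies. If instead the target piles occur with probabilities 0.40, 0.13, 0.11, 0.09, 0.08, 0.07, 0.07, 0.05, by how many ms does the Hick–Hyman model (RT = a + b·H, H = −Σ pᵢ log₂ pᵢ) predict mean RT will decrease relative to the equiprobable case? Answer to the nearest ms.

The RT saving is b·ΔH. Equiprobable H₀ = log₂(8) = 3.0000 bits; with the given probabilities H = 2.6191 bits.
b·(H₀ − H) = 185 × (3.0000 − 2.6191) = 70.47 ms.

70 ms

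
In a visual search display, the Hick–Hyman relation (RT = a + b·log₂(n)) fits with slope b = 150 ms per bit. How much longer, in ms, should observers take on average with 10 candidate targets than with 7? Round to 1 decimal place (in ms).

Only the slope matters, since a is common to both: ΔRT = b·log₂(n₂/n₁).
log₂(10) − log₂(7) = 3.3219 − 2.8074 = 0.5146.
ΔRT = 150 × 0.5146 = 77.186 ms.

77.2 ms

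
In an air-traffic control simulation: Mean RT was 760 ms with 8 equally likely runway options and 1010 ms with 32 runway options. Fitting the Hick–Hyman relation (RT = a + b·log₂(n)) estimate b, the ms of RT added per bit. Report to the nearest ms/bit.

125 ms/bit

b = (RT₂ − RT₁)/(log₂ n₂ − log₂ n₁) = (1010 − 760)/(5 − 3) = 125 ms/bit.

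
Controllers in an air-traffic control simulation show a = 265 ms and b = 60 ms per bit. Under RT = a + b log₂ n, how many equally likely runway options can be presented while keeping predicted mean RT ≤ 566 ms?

32

60·log₂ n ≤ 566 − 265 = 301, giving log₂ n ≤ 5.0167 and n ≤ 32.372. The largest whole number is 32.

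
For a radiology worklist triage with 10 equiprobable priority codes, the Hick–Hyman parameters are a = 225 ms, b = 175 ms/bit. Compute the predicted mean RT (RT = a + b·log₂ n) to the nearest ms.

log₂(10) = 3.3219 bits, so RT = 225 + 175 × 3.3219 ≈ 806.337 ms.

806 ms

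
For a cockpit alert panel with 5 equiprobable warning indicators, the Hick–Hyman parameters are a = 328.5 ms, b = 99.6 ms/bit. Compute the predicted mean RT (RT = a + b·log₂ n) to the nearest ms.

560 ms

log₂(5) = 2.3219 bits, so RT = 328.5 + 99.6 × 2.3219 ≈ 559.764 ms.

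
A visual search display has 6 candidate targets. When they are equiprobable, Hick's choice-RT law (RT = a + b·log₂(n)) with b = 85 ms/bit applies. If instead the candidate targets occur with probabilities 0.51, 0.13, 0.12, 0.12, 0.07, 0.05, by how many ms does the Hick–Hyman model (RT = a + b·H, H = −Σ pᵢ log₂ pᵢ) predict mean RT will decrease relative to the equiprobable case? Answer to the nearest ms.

41 ms

The RT saving is b·ΔH. Equiprobable H₀ = log₂(6) = 2.5850 bits; with the given probabilities H = 2.0969 bits.
b·(H₀ − H) = 85 × (2.5850 − 2.0969) = 41.49 ms.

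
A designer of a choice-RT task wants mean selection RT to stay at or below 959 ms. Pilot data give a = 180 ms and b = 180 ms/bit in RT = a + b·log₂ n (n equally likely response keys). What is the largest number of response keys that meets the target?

20

Set 180 + 180·log₂ n ≤ 959 → log₂ n ≤ (959 − 180)/180 = 4.3278.
So n ≤ 2^4.3278 = 20.081; the largest integer n is 20.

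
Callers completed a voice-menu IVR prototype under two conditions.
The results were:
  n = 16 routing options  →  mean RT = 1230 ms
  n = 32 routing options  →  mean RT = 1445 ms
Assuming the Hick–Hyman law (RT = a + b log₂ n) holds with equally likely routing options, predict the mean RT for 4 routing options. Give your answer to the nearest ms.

Fit slope and intercept:
  b = (1445 − 1230) / (log₂ 32 − log₂ 16) = 215 / (5 − 4) = 215 ms/bit
  a = 1230 − 215 × 4 = 370 ms
Then RT(4) = 370 + 215 × log₂ 4 = 370 + 215 × 2 ≈ 800.000 ms.

800 ms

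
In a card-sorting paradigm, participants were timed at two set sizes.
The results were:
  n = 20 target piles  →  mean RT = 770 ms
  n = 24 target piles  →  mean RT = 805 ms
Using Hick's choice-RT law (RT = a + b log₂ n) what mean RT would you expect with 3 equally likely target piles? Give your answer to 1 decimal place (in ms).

405.8 ms

RT is linear in log₂ n, so two points fix the line:
  b = (805 − 770) / (log₂ 24 − log₂ 20) = 35 / (4.5850 − 4.3219) = 133.062 ms/bit
  a = 770 − 133.062 × 4.3219 = 194.914 ms
Then RT(3) = 194.914 + 133.062 × log₂ 3 = 194.914 + 133.062 × 1.5850 ≈ 405.813 ms.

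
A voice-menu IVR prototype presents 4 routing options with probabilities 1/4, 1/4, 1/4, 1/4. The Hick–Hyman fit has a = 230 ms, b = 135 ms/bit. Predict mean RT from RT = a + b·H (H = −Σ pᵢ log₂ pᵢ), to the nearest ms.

500 ms

H = −Σ pᵢ log₂ pᵢ = 0.25·2 + 0.25·2 + 0.25·2 + 0.25·2 = 2.000 bits.
RT = 230 + 135 × 2.000 = 500.00 ms.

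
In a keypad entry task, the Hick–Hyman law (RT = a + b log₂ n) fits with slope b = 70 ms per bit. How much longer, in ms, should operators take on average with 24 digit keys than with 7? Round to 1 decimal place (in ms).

124.4 ms

ΔRT = (a + b log₂ n₂) − (a + b log₂ n₁) = b·(log₂ n₂ − log₂ n₁).
log₂(24) − log₂(7) = 4.5850 − 2.8074 = 1.7776.
ΔRT = 70 × 1.7776 = 124.433 ms.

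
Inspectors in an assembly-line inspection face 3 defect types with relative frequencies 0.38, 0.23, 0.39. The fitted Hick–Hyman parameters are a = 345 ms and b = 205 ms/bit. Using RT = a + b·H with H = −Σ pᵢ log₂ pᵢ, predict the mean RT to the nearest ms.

H = 0.38·log₂(1/0.38) + 0.23·log₂(1/0.23) + 0.39·log₂(1/0.39) = 1.5479 bits.
RT = 345 + 205 × 1.5479 = 662.32 ms.

662 ms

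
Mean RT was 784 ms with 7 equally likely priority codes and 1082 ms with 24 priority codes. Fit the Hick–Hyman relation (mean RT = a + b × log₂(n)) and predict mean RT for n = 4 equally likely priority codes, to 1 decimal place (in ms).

648.7 ms

Solve the two-equation system in a and b:
  b = (1082 − 784) / (log₂ 24 − log₂ 7) = 298 / (4.5850 − 2.8074) = 167.641 ms/bit
  a = 784 − 167.641 × 2.8074 = 313.372 ms
Then RT(4) = 313.372 + 167.641 × log₂ 4 = 313.372 + 167.641 × 2 ≈ 648.654 ms.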